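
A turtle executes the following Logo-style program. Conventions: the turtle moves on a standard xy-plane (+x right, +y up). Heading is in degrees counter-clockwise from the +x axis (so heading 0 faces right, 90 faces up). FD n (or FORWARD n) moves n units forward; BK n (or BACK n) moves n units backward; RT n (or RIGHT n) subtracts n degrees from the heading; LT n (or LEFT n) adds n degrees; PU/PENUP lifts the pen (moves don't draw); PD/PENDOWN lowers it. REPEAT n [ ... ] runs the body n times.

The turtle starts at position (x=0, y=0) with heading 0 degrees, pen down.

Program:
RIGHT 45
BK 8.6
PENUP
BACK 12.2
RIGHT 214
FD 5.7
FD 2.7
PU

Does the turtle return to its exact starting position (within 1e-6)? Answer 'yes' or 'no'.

Executing turtle program step by step:
Start: pos=(0,0), heading=0, pen down
RT 45: heading 0 -> 315
BK 8.6: (0,0) -> (-6.081,6.081) [heading=315, draw]
PU: pen up
BK 12.2: (-6.081,6.081) -> (-14.708,14.708) [heading=315, move]
RT 214: heading 315 -> 101
FD 5.7: (-14.708,14.708) -> (-15.795,20.303) [heading=101, move]
FD 2.7: (-15.795,20.303) -> (-16.311,22.953) [heading=101, move]
PU: pen up
Final: pos=(-16.311,22.953), heading=101, 1 segment(s) drawn

Start position: (0, 0)
Final position: (-16.311, 22.953)
Distance = 28.158; >= 1e-6 -> NOT closed

Answer: no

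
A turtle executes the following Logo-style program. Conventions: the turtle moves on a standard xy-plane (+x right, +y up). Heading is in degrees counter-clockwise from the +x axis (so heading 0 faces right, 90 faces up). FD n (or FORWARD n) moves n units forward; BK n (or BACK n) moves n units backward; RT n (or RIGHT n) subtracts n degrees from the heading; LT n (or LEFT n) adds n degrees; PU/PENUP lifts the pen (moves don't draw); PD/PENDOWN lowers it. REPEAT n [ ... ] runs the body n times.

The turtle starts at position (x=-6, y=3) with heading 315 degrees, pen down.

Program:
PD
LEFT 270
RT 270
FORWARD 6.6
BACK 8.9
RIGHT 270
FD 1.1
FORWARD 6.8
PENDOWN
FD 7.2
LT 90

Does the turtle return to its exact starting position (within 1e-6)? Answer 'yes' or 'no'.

Executing turtle program step by step:
Start: pos=(-6,3), heading=315, pen down
PD: pen down
LT 270: heading 315 -> 225
RT 270: heading 225 -> 315
FD 6.6: (-6,3) -> (-1.333,-1.667) [heading=315, draw]
BK 8.9: (-1.333,-1.667) -> (-7.626,4.626) [heading=315, draw]
RT 270: heading 315 -> 45
FD 1.1: (-7.626,4.626) -> (-6.849,5.404) [heading=45, draw]
FD 6.8: (-6.849,5.404) -> (-2.04,10.212) [heading=45, draw]
PD: pen down
FD 7.2: (-2.04,10.212) -> (3.051,15.304) [heading=45, draw]
LT 90: heading 45 -> 135
Final: pos=(3.051,15.304), heading=135, 5 segment(s) drawn

Start position: (-6, 3)
Final position: (3.051, 15.304)
Distance = 15.274; >= 1e-6 -> NOT closed

Answer: no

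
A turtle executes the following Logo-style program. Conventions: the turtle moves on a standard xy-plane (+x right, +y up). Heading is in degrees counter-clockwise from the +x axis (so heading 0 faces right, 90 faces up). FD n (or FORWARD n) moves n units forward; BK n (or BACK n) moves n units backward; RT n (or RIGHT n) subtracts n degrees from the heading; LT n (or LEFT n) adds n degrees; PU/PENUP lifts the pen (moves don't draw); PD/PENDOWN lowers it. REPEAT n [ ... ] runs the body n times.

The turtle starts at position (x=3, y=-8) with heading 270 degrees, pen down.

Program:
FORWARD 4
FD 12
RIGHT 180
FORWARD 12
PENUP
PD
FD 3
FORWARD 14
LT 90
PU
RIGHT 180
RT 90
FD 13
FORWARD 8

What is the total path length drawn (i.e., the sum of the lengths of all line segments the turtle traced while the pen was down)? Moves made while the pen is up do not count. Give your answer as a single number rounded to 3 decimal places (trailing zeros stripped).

Executing turtle program step by step:
Start: pos=(3,-8), heading=270, pen down
FD 4: (3,-8) -> (3,-12) [heading=270, draw]
FD 12: (3,-12) -> (3,-24) [heading=270, draw]
RT 180: heading 270 -> 90
FD 12: (3,-24) -> (3,-12) [heading=90, draw]
PU: pen up
PD: pen down
FD 3: (3,-12) -> (3,-9) [heading=90, draw]
FD 14: (3,-9) -> (3,5) [heading=90, draw]
LT 90: heading 90 -> 180
PU: pen up
RT 180: heading 180 -> 0
RT 90: heading 0 -> 270
FD 13: (3,5) -> (3,-8) [heading=270, move]
FD 8: (3,-8) -> (3,-16) [heading=270, move]
Final: pos=(3,-16), heading=270, 5 segment(s) drawn

Segment lengths:
  seg 1: (3,-8) -> (3,-12), length = 4
  seg 2: (3,-12) -> (3,-24), length = 12
  seg 3: (3,-24) -> (3,-12), length = 12
  seg 4: (3,-12) -> (3,-9), length = 3
  seg 5: (3,-9) -> (3,5), length = 14
Total = 45

Answer: 45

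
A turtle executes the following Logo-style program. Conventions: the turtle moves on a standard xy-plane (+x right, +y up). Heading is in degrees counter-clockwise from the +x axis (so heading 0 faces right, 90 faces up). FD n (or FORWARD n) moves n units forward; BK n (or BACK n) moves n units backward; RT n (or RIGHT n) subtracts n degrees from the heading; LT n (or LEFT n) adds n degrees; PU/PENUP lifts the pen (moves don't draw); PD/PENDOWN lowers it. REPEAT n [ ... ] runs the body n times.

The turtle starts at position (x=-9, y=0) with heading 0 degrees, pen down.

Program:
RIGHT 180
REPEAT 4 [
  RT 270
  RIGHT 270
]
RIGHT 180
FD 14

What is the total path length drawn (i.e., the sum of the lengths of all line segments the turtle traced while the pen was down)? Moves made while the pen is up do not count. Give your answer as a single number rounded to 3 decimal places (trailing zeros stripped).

Executing turtle program step by step:
Start: pos=(-9,0), heading=0, pen down
RT 180: heading 0 -> 180
REPEAT 4 [
  -- iteration 1/4 --
  RT 270: heading 180 -> 270
  RT 270: heading 270 -> 0
  -- iteration 2/4 --
  RT 270: heading 0 -> 90
  RT 270: heading 90 -> 180
  -- iteration 3/4 --
  RT 270: heading 180 -> 270
  RT 270: heading 270 -> 0
  -- iteration 4/4 --
  RT 270: heading 0 -> 90
  RT 270: heading 90 -> 180
]
RT 180: heading 180 -> 0
FD 14: (-9,0) -> (5,0) [heading=0, draw]
Final: pos=(5,0), heading=0, 1 segment(s) drawn

Segment lengths:
  seg 1: (-9,0) -> (5,0), length = 14
Total = 14

Answer: 14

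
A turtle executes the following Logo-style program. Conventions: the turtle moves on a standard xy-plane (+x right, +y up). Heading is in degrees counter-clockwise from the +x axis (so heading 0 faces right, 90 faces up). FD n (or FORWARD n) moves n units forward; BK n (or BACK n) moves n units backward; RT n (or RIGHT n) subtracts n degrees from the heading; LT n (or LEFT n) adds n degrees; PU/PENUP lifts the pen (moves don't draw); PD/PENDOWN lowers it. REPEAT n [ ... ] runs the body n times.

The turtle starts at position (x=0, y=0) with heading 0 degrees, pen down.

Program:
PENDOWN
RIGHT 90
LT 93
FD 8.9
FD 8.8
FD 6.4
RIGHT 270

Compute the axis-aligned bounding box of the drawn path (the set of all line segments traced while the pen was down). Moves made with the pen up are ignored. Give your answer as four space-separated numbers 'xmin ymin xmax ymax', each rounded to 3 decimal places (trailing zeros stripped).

Executing turtle program step by step:
Start: pos=(0,0), heading=0, pen down
PD: pen down
RT 90: heading 0 -> 270
LT 93: heading 270 -> 3
FD 8.9: (0,0) -> (8.888,0.466) [heading=3, draw]
FD 8.8: (8.888,0.466) -> (17.676,0.926) [heading=3, draw]
FD 6.4: (17.676,0.926) -> (24.067,1.261) [heading=3, draw]
RT 270: heading 3 -> 93
Final: pos=(24.067,1.261), heading=93, 3 segment(s) drawn

Segment endpoints: x in {0, 8.888, 17.676, 24.067}, y in {0, 0.466, 0.926, 1.261}
xmin=0, ymin=0, xmax=24.067, ymax=1.261

Answer: 0 0 24.067 1.261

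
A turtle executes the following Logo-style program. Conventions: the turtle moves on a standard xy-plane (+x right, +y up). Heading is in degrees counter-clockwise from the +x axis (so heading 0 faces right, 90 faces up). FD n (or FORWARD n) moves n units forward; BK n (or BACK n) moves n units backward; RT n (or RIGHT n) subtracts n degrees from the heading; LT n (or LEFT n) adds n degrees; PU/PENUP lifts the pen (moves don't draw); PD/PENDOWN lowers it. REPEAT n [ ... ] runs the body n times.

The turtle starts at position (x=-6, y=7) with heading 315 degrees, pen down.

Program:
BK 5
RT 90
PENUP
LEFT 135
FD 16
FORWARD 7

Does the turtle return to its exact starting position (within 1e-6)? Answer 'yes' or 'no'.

Executing turtle program step by step:
Start: pos=(-6,7), heading=315, pen down
BK 5: (-6,7) -> (-9.536,10.536) [heading=315, draw]
RT 90: heading 315 -> 225
PU: pen up
LT 135: heading 225 -> 0
FD 16: (-9.536,10.536) -> (6.464,10.536) [heading=0, move]
FD 7: (6.464,10.536) -> (13.464,10.536) [heading=0, move]
Final: pos=(13.464,10.536), heading=0, 1 segment(s) drawn

Start position: (-6, 7)
Final position: (13.464, 10.536)
Distance = 19.783; >= 1e-6 -> NOT closed

Answer: no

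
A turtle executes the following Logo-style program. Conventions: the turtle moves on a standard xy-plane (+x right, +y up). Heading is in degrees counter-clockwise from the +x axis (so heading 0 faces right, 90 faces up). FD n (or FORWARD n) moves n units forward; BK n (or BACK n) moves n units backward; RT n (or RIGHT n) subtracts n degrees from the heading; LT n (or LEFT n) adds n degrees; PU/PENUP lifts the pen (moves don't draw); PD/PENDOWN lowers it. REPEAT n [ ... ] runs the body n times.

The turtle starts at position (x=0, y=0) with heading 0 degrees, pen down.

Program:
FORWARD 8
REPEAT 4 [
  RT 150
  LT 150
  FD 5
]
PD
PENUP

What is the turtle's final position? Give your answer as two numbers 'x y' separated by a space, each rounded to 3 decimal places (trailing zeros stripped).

Answer: 28 0

Derivation:
Executing turtle program step by step:
Start: pos=(0,0), heading=0, pen down
FD 8: (0,0) -> (8,0) [heading=0, draw]
REPEAT 4 [
  -- iteration 1/4 --
  RT 150: heading 0 -> 210
  LT 150: heading 210 -> 0
  FD 5: (8,0) -> (13,0) [heading=0, draw]
  -- iteration 2/4 --
  RT 150: heading 0 -> 210
  LT 150: heading 210 -> 0
  FD 5: (13,0) -> (18,0) [heading=0, draw]
  -- iteration 3/4 --
  RT 150: heading 0 -> 210
  LT 150: heading 210 -> 0
  FD 5: (18,0) -> (23,0) [heading=0, draw]
  -- iteration 4/4 --
  RT 150: heading 0 -> 210
  LT 150: heading 210 -> 0
  FD 5: (23,0) -> (28,0) [heading=0, draw]
]
PD: pen down
PU: pen up
Final: pos=(28,0), heading=0, 5 segment(s) drawn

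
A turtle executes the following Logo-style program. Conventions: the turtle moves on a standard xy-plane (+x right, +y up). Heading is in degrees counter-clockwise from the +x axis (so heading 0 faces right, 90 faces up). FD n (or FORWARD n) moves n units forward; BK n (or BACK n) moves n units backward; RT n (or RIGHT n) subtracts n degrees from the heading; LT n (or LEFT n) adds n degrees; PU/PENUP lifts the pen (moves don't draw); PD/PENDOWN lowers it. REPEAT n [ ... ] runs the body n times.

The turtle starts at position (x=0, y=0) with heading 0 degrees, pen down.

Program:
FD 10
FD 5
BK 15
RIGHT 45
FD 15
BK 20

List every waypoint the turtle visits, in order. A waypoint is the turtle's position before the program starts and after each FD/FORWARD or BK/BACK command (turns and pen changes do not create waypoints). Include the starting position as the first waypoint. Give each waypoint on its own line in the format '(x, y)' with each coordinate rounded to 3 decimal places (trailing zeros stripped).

Executing turtle program step by step:
Start: pos=(0,0), heading=0, pen down
FD 10: (0,0) -> (10,0) [heading=0, draw]
FD 5: (10,0) -> (15,0) [heading=0, draw]
BK 15: (15,0) -> (0,0) [heading=0, draw]
RT 45: heading 0 -> 315
FD 15: (0,0) -> (10.607,-10.607) [heading=315, draw]
BK 20: (10.607,-10.607) -> (-3.536,3.536) [heading=315, draw]
Final: pos=(-3.536,3.536), heading=315, 5 segment(s) drawn
Waypoints (6 total):
(0, 0)
(10, 0)
(15, 0)
(0, 0)
(10.607, -10.607)
(-3.536, 3.536)

Answer: (0, 0)
(10, 0)
(15, 0)
(0, 0)
(10.607, -10.607)
(-3.536, 3.536)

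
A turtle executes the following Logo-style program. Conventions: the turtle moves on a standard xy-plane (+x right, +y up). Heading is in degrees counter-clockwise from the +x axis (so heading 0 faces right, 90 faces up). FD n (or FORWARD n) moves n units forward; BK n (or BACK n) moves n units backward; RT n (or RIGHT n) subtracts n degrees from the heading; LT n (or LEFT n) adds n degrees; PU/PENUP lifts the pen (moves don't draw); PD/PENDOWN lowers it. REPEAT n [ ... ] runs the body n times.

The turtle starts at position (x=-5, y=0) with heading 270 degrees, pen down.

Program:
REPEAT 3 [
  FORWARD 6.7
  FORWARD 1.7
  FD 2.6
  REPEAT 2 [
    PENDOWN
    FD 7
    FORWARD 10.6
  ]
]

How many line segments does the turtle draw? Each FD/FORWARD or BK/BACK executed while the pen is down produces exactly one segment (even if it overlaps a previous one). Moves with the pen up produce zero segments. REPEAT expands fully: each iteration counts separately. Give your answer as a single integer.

Executing turtle program step by step:
Start: pos=(-5,0), heading=270, pen down
REPEAT 3 [
  -- iteration 1/3 --
  FD 6.7: (-5,0) -> (-5,-6.7) [heading=270, draw]
  FD 1.7: (-5,-6.7) -> (-5,-8.4) [heading=270, draw]
  FD 2.6: (-5,-8.4) -> (-5,-11) [heading=270, draw]
  REPEAT 2 [
    -- iteration 1/2 --
    PD: pen down
    FD 7: (-5,-11) -> (-5,-18) [heading=270, draw]
    FD 10.6: (-5,-18) -> (-5,-28.6) [heading=270, draw]
    -- iteration 2/2 --
    PD: pen down
    FD 7: (-5,-28.6) -> (-5,-35.6) [heading=270, draw]
    FD 10.6: (-5,-35.6) -> (-5,-46.2) [heading=270, draw]
  ]
  -- iteration 2/3 --
  FD 6.7: (-5,-46.2) -> (-5,-52.9) [heading=270, draw]
  FD 1.7: (-5,-52.9) -> (-5,-54.6) [heading=270, draw]
  FD 2.6: (-5,-54.6) -> (-5,-57.2) [heading=270, draw]
  REPEAT 2 [
    -- iteration 1/2 --
    PD: pen down
    FD 7: (-5,-57.2) -> (-5,-64.2) [heading=270, draw]
    FD 10.6: (-5,-64.2) -> (-5,-74.8) [heading=270, draw]
    -- iteration 2/2 --
    PD: pen down
    FD 7: (-5,-74.8) -> (-5,-81.8) [heading=270, draw]
    FD 10.6: (-5,-81.8) -> (-5,-92.4) [heading=270, draw]
  ]
  -- iteration 3/3 --
  FD 6.7: (-5,-92.4) -> (-5,-99.1) [heading=270, draw]
  FD 1.7: (-5,-99.1) -> (-5,-100.8) [heading=270, draw]
  FD 2.6: (-5,-100.8) -> (-5,-103.4) [heading=270, draw]
  REPEAT 2 [
    -- iteration 1/2 --
    PD: pen down
    FD 7: (-5,-103.4) -> (-5,-110.4) [heading=270, draw]
    FD 10.6: (-5,-110.4) -> (-5,-121) [heading=270, draw]
    -- iteration 2/2 --
    PD: pen down
    FD 7: (-5,-121) -> (-5,-128) [heading=270, draw]
    FD 10.6: (-5,-128) -> (-5,-138.6) [heading=270, draw]
  ]
]
Final: pos=(-5,-138.6), heading=270, 21 segment(s) drawn
Segments drawn: 21

Answer: 21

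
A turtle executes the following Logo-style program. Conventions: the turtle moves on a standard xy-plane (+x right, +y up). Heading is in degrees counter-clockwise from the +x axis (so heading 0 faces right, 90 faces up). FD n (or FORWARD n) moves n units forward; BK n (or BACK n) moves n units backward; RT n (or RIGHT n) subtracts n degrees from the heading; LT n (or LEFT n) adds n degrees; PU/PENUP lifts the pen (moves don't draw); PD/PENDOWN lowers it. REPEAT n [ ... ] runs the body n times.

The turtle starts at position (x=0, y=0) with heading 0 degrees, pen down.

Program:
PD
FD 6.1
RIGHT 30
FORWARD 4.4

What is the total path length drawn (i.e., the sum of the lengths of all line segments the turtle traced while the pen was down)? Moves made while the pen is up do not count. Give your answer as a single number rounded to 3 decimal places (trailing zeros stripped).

Executing turtle program step by step:
Start: pos=(0,0), heading=0, pen down
PD: pen down
FD 6.1: (0,0) -> (6.1,0) [heading=0, draw]
RT 30: heading 0 -> 330
FD 4.4: (6.1,0) -> (9.911,-2.2) [heading=330, draw]
Final: pos=(9.911,-2.2), heading=330, 2 segment(s) drawn

Segment lengths:
  seg 1: (0,0) -> (6.1,0), length = 6.1
  seg 2: (6.1,0) -> (9.911,-2.2), length = 4.4
Total = 10.5

Answer: 10.5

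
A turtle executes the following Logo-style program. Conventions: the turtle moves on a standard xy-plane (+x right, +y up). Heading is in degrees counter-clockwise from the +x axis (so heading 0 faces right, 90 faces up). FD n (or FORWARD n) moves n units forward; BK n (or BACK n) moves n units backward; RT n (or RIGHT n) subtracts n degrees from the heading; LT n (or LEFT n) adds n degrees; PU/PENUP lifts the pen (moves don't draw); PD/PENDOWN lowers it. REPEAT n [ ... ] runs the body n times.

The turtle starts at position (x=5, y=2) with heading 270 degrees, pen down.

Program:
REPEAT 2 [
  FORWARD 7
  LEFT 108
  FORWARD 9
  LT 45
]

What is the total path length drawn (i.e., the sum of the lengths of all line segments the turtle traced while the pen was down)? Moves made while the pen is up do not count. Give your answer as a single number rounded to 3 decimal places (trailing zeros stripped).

Executing turtle program step by step:
Start: pos=(5,2), heading=270, pen down
REPEAT 2 [
  -- iteration 1/2 --
  FD 7: (5,2) -> (5,-5) [heading=270, draw]
  LT 108: heading 270 -> 18
  FD 9: (5,-5) -> (13.56,-2.219) [heading=18, draw]
  LT 45: heading 18 -> 63
  -- iteration 2/2 --
  FD 7: (13.56,-2.219) -> (16.737,4.018) [heading=63, draw]
  LT 108: heading 63 -> 171
  FD 9: (16.737,4.018) -> (7.848,5.426) [heading=171, draw]
  LT 45: heading 171 -> 216
]
Final: pos=(7.848,5.426), heading=216, 4 segment(s) drawn

Segment lengths:
  seg 1: (5,2) -> (5,-5), length = 7
  seg 2: (5,-5) -> (13.56,-2.219), length = 9
  seg 3: (13.56,-2.219) -> (16.737,4.018), length = 7
  seg 4: (16.737,4.018) -> (7.848,5.426), length = 9
Total = 32

Answer: 32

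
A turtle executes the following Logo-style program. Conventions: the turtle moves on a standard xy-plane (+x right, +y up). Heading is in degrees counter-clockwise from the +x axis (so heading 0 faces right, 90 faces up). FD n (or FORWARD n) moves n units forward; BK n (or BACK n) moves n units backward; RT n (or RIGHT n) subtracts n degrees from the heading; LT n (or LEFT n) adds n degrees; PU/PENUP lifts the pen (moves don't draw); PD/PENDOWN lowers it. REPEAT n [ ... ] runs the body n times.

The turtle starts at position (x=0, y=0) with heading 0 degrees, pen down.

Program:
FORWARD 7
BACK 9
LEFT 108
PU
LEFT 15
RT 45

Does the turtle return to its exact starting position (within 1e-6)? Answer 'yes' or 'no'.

Executing turtle program step by step:
Start: pos=(0,0), heading=0, pen down
FD 7: (0,0) -> (7,0) [heading=0, draw]
BK 9: (7,0) -> (-2,0) [heading=0, draw]
LT 108: heading 0 -> 108
PU: pen up
LT 15: heading 108 -> 123
RT 45: heading 123 -> 78
Final: pos=(-2,0), heading=78, 2 segment(s) drawn

Start position: (0, 0)
Final position: (-2, 0)
Distance = 2; >= 1e-6 -> NOT closed

Answer: no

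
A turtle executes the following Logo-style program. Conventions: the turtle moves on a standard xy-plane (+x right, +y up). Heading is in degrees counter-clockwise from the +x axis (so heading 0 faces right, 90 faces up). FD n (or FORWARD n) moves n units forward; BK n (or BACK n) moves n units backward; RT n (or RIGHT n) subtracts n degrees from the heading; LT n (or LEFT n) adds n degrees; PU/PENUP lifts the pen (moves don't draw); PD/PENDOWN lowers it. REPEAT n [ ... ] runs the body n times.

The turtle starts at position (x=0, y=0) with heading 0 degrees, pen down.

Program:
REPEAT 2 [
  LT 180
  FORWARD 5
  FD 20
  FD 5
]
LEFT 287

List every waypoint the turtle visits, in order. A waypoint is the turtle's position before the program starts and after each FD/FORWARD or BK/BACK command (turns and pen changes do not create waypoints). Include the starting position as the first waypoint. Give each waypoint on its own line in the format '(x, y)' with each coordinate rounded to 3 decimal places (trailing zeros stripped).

Executing turtle program step by step:
Start: pos=(0,0), heading=0, pen down
REPEAT 2 [
  -- iteration 1/2 --
  LT 180: heading 0 -> 180
  FD 5: (0,0) -> (-5,0) [heading=180, draw]
  FD 20: (-5,0) -> (-25,0) [heading=180, draw]
  FD 5: (-25,0) -> (-30,0) [heading=180, draw]
  -- iteration 2/2 --
  LT 180: heading 180 -> 0
  FD 5: (-30,0) -> (-25,0) [heading=0, draw]
  FD 20: (-25,0) -> (-5,0) [heading=0, draw]
  FD 5: (-5,0) -> (0,0) [heading=0, draw]
]
LT 287: heading 0 -> 287
Final: pos=(0,0), heading=287, 6 segment(s) drawn
Waypoints (7 total):
(0, 0)
(-5, 0)
(-25, 0)
(-30, 0)
(-25, 0)
(-5, 0)
(0, 0)

Answer: (0, 0)
(-5, 0)
(-25, 0)
(-30, 0)
(-25, 0)
(-5, 0)
(0, 0)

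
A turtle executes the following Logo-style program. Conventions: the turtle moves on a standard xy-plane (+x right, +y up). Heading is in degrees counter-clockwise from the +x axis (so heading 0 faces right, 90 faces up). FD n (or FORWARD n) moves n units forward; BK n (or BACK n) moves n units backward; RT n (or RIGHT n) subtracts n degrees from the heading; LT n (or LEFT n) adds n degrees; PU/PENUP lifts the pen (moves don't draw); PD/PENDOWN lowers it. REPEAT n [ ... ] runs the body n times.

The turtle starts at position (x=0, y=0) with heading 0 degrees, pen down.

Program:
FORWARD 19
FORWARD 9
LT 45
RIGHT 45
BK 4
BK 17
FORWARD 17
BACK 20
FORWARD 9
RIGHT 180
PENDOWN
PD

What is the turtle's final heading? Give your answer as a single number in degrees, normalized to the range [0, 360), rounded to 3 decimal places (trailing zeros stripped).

Executing turtle program step by step:
Start: pos=(0,0), heading=0, pen down
FD 19: (0,0) -> (19,0) [heading=0, draw]
FD 9: (19,0) -> (28,0) [heading=0, draw]
LT 45: heading 0 -> 45
RT 45: heading 45 -> 0
BK 4: (28,0) -> (24,0) [heading=0, draw]
BK 17: (24,0) -> (7,0) [heading=0, draw]
FD 17: (7,0) -> (24,0) [heading=0, draw]
BK 20: (24,0) -> (4,0) [heading=0, draw]
FD 9: (4,0) -> (13,0) [heading=0, draw]
RT 180: heading 0 -> 180
PD: pen down
PD: pen down
Final: pos=(13,0), heading=180, 7 segment(s) drawn

Answer: 180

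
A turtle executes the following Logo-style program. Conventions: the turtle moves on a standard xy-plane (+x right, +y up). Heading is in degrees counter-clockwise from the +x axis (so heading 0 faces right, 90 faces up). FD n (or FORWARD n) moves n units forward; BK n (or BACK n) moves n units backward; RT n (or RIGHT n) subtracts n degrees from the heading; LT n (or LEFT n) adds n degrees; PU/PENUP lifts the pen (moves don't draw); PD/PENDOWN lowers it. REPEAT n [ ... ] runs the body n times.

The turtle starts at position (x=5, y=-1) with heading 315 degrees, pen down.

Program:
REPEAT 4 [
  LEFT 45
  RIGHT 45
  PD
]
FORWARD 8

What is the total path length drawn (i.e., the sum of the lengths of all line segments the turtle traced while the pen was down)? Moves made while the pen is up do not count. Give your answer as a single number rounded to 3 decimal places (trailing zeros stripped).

Executing turtle program step by step:
Start: pos=(5,-1), heading=315, pen down
REPEAT 4 [
  -- iteration 1/4 --
  LT 45: heading 315 -> 0
  RT 45: heading 0 -> 315
  PD: pen down
  -- iteration 2/4 --
  LT 45: heading 315 -> 0
  RT 45: heading 0 -> 315
  PD: pen down
  -- iteration 3/4 --
  LT 45: heading 315 -> 0
  RT 45: heading 0 -> 315
  PD: pen down
  -- iteration 4/4 --
  LT 45: heading 315 -> 0
  RT 45: heading 0 -> 315
  PD: pen down
]
FD 8: (5,-1) -> (10.657,-6.657) [heading=315, draw]
Final: pos=(10.657,-6.657), heading=315, 1 segment(s) drawn

Segment lengths:
  seg 1: (5,-1) -> (10.657,-6.657), length = 8
Total = 8

Answer: 8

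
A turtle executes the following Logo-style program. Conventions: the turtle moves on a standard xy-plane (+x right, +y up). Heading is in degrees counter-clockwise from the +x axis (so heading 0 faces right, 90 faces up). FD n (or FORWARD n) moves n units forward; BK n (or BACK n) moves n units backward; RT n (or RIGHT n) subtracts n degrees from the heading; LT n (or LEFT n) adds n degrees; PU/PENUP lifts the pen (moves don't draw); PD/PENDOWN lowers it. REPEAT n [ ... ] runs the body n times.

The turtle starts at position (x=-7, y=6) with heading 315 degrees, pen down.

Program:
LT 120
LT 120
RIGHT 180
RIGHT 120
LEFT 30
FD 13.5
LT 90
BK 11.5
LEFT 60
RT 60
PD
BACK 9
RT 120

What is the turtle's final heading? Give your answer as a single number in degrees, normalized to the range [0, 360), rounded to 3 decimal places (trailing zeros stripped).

Executing turtle program step by step:
Start: pos=(-7,6), heading=315, pen down
LT 120: heading 315 -> 75
LT 120: heading 75 -> 195
RT 180: heading 195 -> 15
RT 120: heading 15 -> 255
LT 30: heading 255 -> 285
FD 13.5: (-7,6) -> (-3.506,-7.04) [heading=285, draw]
LT 90: heading 285 -> 15
BK 11.5: (-3.506,-7.04) -> (-14.614,-10.016) [heading=15, draw]
LT 60: heading 15 -> 75
RT 60: heading 75 -> 15
PD: pen down
BK 9: (-14.614,-10.016) -> (-23.307,-12.346) [heading=15, draw]
RT 120: heading 15 -> 255
Final: pos=(-23.307,-12.346), heading=255, 3 segment(s) drawn

Answer: 255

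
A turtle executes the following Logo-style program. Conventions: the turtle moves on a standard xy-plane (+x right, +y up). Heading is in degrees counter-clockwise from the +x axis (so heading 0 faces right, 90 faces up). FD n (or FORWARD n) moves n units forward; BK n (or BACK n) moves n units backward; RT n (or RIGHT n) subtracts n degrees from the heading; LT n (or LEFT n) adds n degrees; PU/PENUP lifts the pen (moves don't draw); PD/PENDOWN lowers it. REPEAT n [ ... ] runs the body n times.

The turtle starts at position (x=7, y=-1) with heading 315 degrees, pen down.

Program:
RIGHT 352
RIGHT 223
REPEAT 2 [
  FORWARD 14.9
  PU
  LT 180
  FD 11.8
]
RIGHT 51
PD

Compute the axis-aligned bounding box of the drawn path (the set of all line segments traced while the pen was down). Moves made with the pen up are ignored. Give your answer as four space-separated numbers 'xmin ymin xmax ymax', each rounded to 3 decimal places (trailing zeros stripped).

Executing turtle program step by step:
Start: pos=(7,-1), heading=315, pen down
RT 352: heading 315 -> 323
RT 223: heading 323 -> 100
REPEAT 2 [
  -- iteration 1/2 --
  FD 14.9: (7,-1) -> (4.413,13.674) [heading=100, draw]
  PU: pen up
  LT 180: heading 100 -> 280
  FD 11.8: (4.413,13.674) -> (6.462,2.053) [heading=280, move]
  -- iteration 2/2 --
  FD 14.9: (6.462,2.053) -> (9.049,-12.621) [heading=280, move]
  PU: pen up
  LT 180: heading 280 -> 100
  FD 11.8: (9.049,-12.621) -> (7,-1) [heading=100, move]
]
RT 51: heading 100 -> 49
PD: pen down
Final: pos=(7,-1), heading=49, 1 segment(s) drawn

Segment endpoints: x in {4.413, 7}, y in {-1, 13.674}
xmin=4.413, ymin=-1, xmax=7, ymax=13.674

Answer: 4.413 -1 7 13.674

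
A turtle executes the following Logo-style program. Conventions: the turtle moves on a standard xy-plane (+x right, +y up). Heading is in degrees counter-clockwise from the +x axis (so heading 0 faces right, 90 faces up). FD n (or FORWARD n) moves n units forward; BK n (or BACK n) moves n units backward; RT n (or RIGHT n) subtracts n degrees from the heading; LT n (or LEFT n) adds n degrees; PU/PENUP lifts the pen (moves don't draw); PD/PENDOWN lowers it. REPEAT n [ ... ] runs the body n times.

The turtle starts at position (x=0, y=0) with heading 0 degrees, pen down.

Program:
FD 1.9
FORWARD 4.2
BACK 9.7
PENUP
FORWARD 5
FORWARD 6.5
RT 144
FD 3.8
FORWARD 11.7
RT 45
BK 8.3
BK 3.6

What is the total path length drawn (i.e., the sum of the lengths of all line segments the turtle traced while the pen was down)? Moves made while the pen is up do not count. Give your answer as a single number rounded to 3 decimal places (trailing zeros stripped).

Answer: 15.8

Derivation:
Executing turtle program step by step:
Start: pos=(0,0), heading=0, pen down
FD 1.9: (0,0) -> (1.9,0) [heading=0, draw]
FD 4.2: (1.9,0) -> (6.1,0) [heading=0, draw]
BK 9.7: (6.1,0) -> (-3.6,0) [heading=0, draw]
PU: pen up
FD 5: (-3.6,0) -> (1.4,0) [heading=0, move]
FD 6.5: (1.4,0) -> (7.9,0) [heading=0, move]
RT 144: heading 0 -> 216
FD 3.8: (7.9,0) -> (4.826,-2.234) [heading=216, move]
FD 11.7: (4.826,-2.234) -> (-4.64,-9.111) [heading=216, move]
RT 45: heading 216 -> 171
BK 8.3: (-4.64,-9.111) -> (3.558,-10.409) [heading=171, move]
BK 3.6: (3.558,-10.409) -> (7.114,-10.972) [heading=171, move]
Final: pos=(7.114,-10.972), heading=171, 3 segment(s) drawn

Segment lengths:
  seg 1: (0,0) -> (1.9,0), length = 1.9
  seg 2: (1.9,0) -> (6.1,0), length = 4.2
  seg 3: (6.1,0) -> (-3.6,0), length = 9.7
Total = 15.8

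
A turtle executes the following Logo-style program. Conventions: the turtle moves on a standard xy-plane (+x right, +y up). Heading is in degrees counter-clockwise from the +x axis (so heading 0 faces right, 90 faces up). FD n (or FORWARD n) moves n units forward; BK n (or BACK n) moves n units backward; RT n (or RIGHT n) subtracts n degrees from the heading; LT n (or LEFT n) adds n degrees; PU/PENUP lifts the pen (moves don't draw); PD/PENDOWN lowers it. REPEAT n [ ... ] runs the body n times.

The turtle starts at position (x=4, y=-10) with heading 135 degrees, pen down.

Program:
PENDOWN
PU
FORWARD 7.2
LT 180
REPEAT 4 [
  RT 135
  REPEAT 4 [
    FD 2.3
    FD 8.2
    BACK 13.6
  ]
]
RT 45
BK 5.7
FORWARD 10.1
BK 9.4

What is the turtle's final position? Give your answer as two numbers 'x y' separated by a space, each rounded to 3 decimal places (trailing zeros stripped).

Executing turtle program step by step:
Start: pos=(4,-10), heading=135, pen down
PD: pen down
PU: pen up
FD 7.2: (4,-10) -> (-1.091,-4.909) [heading=135, move]
LT 180: heading 135 -> 315
REPEAT 4 [
  -- iteration 1/4 --
  RT 135: heading 315 -> 180
  REPEAT 4 [
    -- iteration 1/4 --
    FD 2.3: (-1.091,-4.909) -> (-3.391,-4.909) [heading=180, move]
    FD 8.2: (-3.391,-4.909) -> (-11.591,-4.909) [heading=180, move]
    BK 13.6: (-11.591,-4.909) -> (2.009,-4.909) [heading=180, move]
    -- iteration 2/4 --
    FD 2.3: (2.009,-4.909) -> (-0.291,-4.909) [heading=180, move]
    FD 8.2: (-0.291,-4.909) -> (-8.491,-4.909) [heading=180, move]
    BK 13.6: (-8.491,-4.909) -> (5.109,-4.909) [heading=180, move]
    -- iteration 3/4 --
    FD 2.3: (5.109,-4.909) -> (2.809,-4.909) [heading=180, move]
    FD 8.2: (2.809,-4.909) -> (-5.391,-4.909) [heading=180, move]
    BK 13.6: (-5.391,-4.909) -> (8.209,-4.909) [heading=180, move]
    -- iteration 4/4 --
    FD 2.3: (8.209,-4.909) -> (5.909,-4.909) [heading=180, move]
    FD 8.2: (5.909,-4.909) -> (-2.291,-4.909) [heading=180, move]
    BK 13.6: (-2.291,-4.909) -> (11.309,-4.909) [heading=180, move]
  ]
  -- iteration 2/4 --
  RT 135: heading 180 -> 45
  REPEAT 4 [
    -- iteration 1/4 --
    FD 2.3: (11.309,-4.909) -> (12.935,-3.282) [heading=45, move]
    FD 8.2: (12.935,-3.282) -> (18.733,2.516) [heading=45, move]
    BK 13.6: (18.733,2.516) -> (9.117,-7.101) [heading=45, move]
    -- iteration 2/4 --
    FD 2.3: (9.117,-7.101) -> (10.743,-5.475) [heading=45, move]
    FD 8.2: (10.743,-5.475) -> (16.541,0.324) [heading=45, move]
    BK 13.6: (16.541,0.324) -> (6.925,-9.293) [heading=45, move]
    -- iteration 3/4 --
    FD 2.3: (6.925,-9.293) -> (8.551,-7.667) [heading=45, move]
    FD 8.2: (8.551,-7.667) -> (14.349,-1.868) [heading=45, move]
    BK 13.6: (14.349,-1.868) -> (4.733,-11.485) [heading=45, move]
    -- iteration 4/4 --
    FD 2.3: (4.733,-11.485) -> (6.359,-9.859) [heading=45, move]
    FD 8.2: (6.359,-9.859) -> (12.157,-4.06) [heading=45, move]
    BK 13.6: (12.157,-4.06) -> (2.541,-13.677) [heading=45, move]
  ]
  -- iteration 3/4 --
  RT 135: heading 45 -> 270
  REPEAT 4 [
    -- iteration 1/4 --
    FD 2.3: (2.541,-13.677) -> (2.541,-15.977) [heading=270, move]
    FD 8.2: (2.541,-15.977) -> (2.541,-24.177) [heading=270, move]
    BK 13.6: (2.541,-24.177) -> (2.541,-10.577) [heading=270, move]
    -- iteration 2/4 --
    FD 2.3: (2.541,-10.577) -> (2.541,-12.877) [heading=270, move]
    FD 8.2: (2.541,-12.877) -> (2.541,-21.077) [heading=270, move]
    BK 13.6: (2.541,-21.077) -> (2.541,-7.477) [heading=270, move]
    -- iteration 3/4 --
    FD 2.3: (2.541,-7.477) -> (2.541,-9.777) [heading=270, move]
    FD 8.2: (2.541,-9.777) -> (2.541,-17.977) [heading=270, move]
    BK 13.6: (2.541,-17.977) -> (2.541,-4.377) [heading=270, move]
    -- iteration 4/4 --
    FD 2.3: (2.541,-4.377) -> (2.541,-6.677) [heading=270, move]
    FD 8.2: (2.541,-6.677) -> (2.541,-14.877) [heading=270, move]
    BK 13.6: (2.541,-14.877) -> (2.541,-1.277) [heading=270, move]
  ]
  -- iteration 4/4 --
  RT 135: heading 270 -> 135
  REPEAT 4 [
    -- iteration 1/4 --
    FD 2.3: (2.541,-1.277) -> (0.914,0.349) [heading=135, move]
    FD 8.2: (0.914,0.349) -> (-4.884,6.148) [heading=135, move]
    BK 13.6: (-4.884,6.148) -> (4.733,-3.469) [heading=135, move]
    -- iteration 2/4 --
    FD 2.3: (4.733,-3.469) -> (3.106,-1.843) [heading=135, move]
    FD 8.2: (3.106,-1.843) -> (-2.692,3.956) [heading=135, move]
    BK 13.6: (-2.692,3.956) -> (6.925,-5.661) [heading=135, move]
    -- iteration 3/4 --
    FD 2.3: (6.925,-5.661) -> (5.298,-4.035) [heading=135, move]
    FD 8.2: (5.298,-4.035) -> (-0.5,1.764) [heading=135, move]
    BK 13.6: (-0.5,1.764) -> (9.117,-7.853) [heading=135, move]
    -- iteration 4/4 --
    FD 2.3: (9.117,-7.853) -> (7.49,-6.227) [heading=135, move]
    FD 8.2: (7.49,-6.227) -> (1.692,-0.428) [heading=135, move]
    BK 13.6: (1.692,-0.428) -> (11.309,-10.045) [heading=135, move]
  ]
]
RT 45: heading 135 -> 90
BK 5.7: (11.309,-10.045) -> (11.309,-15.745) [heading=90, move]
FD 10.1: (11.309,-15.745) -> (11.309,-5.645) [heading=90, move]
BK 9.4: (11.309,-5.645) -> (11.309,-15.045) [heading=90, move]
Final: pos=(11.309,-15.045), heading=90, 0 segment(s) drawn

Answer: 11.309 -15.045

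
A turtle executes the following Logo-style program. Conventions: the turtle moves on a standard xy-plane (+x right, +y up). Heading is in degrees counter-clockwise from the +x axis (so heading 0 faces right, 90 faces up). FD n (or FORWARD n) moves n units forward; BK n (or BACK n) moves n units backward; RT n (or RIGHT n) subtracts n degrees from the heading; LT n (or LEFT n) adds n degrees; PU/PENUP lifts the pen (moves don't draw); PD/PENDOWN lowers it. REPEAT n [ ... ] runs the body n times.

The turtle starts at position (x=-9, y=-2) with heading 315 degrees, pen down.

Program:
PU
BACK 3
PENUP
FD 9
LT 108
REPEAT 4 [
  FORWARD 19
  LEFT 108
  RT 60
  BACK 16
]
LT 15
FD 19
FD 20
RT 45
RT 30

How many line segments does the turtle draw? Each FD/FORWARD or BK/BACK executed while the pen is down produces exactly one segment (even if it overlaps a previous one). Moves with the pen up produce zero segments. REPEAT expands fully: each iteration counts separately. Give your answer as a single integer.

Executing turtle program step by step:
Start: pos=(-9,-2), heading=315, pen down
PU: pen up
BK 3: (-9,-2) -> (-11.121,0.121) [heading=315, move]
PU: pen up
FD 9: (-11.121,0.121) -> (-4.757,-6.243) [heading=315, move]
LT 108: heading 315 -> 63
REPEAT 4 [
  -- iteration 1/4 --
  FD 19: (-4.757,-6.243) -> (3.868,10.686) [heading=63, move]
  LT 108: heading 63 -> 171
  RT 60: heading 171 -> 111
  BK 16: (3.868,10.686) -> (9.602,-4.251) [heading=111, move]
  -- iteration 2/4 --
  FD 19: (9.602,-4.251) -> (2.793,13.487) [heading=111, move]
  LT 108: heading 111 -> 219
  RT 60: heading 219 -> 159
  BK 16: (2.793,13.487) -> (17.731,7.753) [heading=159, move]
  -- iteration 3/4 --
  FD 19: (17.731,7.753) -> (-0.007,14.562) [heading=159, move]
  LT 108: heading 159 -> 267
  RT 60: heading 267 -> 207
  BK 16: (-0.007,14.562) -> (14.249,21.826) [heading=207, move]
  -- iteration 4/4 --
  FD 19: (14.249,21.826) -> (-2.68,13.2) [heading=207, move]
  LT 108: heading 207 -> 315
  RT 60: heading 315 -> 255
  BK 16: (-2.68,13.2) -> (1.461,28.655) [heading=255, move]
]
LT 15: heading 255 -> 270
FD 19: (1.461,28.655) -> (1.461,9.655) [heading=270, move]
FD 20: (1.461,9.655) -> (1.461,-10.345) [heading=270, move]
RT 45: heading 270 -> 225
RT 30: heading 225 -> 195
Final: pos=(1.461,-10.345), heading=195, 0 segment(s) drawn
Segments drawn: 0

Answer: 0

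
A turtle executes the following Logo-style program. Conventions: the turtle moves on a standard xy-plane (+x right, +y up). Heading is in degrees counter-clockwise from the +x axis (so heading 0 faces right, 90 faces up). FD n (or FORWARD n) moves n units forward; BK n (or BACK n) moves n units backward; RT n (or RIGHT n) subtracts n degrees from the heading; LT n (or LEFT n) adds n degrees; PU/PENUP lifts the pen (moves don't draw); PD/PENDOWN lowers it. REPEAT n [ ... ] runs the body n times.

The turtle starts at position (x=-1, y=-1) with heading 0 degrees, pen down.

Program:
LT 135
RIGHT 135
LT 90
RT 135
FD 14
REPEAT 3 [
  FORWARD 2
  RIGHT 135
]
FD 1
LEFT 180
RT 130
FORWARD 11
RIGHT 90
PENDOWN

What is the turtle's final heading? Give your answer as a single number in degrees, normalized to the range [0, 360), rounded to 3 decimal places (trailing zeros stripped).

Executing turtle program step by step:
Start: pos=(-1,-1), heading=0, pen down
LT 135: heading 0 -> 135
RT 135: heading 135 -> 0
LT 90: heading 0 -> 90
RT 135: heading 90 -> 315
FD 14: (-1,-1) -> (8.899,-10.899) [heading=315, draw]
REPEAT 3 [
  -- iteration 1/3 --
  FD 2: (8.899,-10.899) -> (10.314,-12.314) [heading=315, draw]
  RT 135: heading 315 -> 180
  -- iteration 2/3 --
  FD 2: (10.314,-12.314) -> (8.314,-12.314) [heading=180, draw]
  RT 135: heading 180 -> 45
  -- iteration 3/3 --
  FD 2: (8.314,-12.314) -> (9.728,-10.899) [heading=45, draw]
  RT 135: heading 45 -> 270
]
FD 1: (9.728,-10.899) -> (9.728,-11.899) [heading=270, draw]
LT 180: heading 270 -> 90
RT 130: heading 90 -> 320
FD 11: (9.728,-11.899) -> (18.154,-18.97) [heading=320, draw]
RT 90: heading 320 -> 230
PD: pen down
Final: pos=(18.154,-18.97), heading=230, 6 segment(s) drawn

Answer: 230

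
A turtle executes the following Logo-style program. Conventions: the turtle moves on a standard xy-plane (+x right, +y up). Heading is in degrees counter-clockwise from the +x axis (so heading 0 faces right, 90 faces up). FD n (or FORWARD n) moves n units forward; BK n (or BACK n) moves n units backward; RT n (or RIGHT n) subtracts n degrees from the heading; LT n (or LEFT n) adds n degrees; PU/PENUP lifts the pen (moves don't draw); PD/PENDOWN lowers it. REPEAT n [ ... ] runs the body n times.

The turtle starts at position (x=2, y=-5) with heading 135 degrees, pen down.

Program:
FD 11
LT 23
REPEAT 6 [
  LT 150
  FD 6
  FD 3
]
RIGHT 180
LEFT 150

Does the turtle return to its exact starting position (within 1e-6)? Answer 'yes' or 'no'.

Answer: no

Derivation:
Executing turtle program step by step:
Start: pos=(2,-5), heading=135, pen down
FD 11: (2,-5) -> (-5.778,2.778) [heading=135, draw]
LT 23: heading 135 -> 158
REPEAT 6 [
  -- iteration 1/6 --
  LT 150: heading 158 -> 308
  FD 6: (-5.778,2.778) -> (-2.084,-1.95) [heading=308, draw]
  FD 3: (-2.084,-1.95) -> (-0.237,-4.314) [heading=308, draw]
  -- iteration 2/6 --
  LT 150: heading 308 -> 98
  FD 6: (-0.237,-4.314) -> (-1.072,1.628) [heading=98, draw]
  FD 3: (-1.072,1.628) -> (-1.49,4.598) [heading=98, draw]
  -- iteration 3/6 --
  LT 150: heading 98 -> 248
  FD 6: (-1.49,4.598) -> (-3.737,-0.965) [heading=248, draw]
  FD 3: (-3.737,-0.965) -> (-4.861,-3.746) [heading=248, draw]
  -- iteration 4/6 --
  LT 150: heading 248 -> 38
  FD 6: (-4.861,-3.746) -> (-0.133,-0.052) [heading=38, draw]
  FD 3: (-0.133,-0.052) -> (2.231,1.795) [heading=38, draw]
  -- iteration 5/6 --
  LT 150: heading 38 -> 188
  FD 6: (2.231,1.795) -> (-3.711,0.96) [heading=188, draw]
  FD 3: (-3.711,0.96) -> (-6.682,0.542) [heading=188, draw]
  -- iteration 6/6 --
  LT 150: heading 188 -> 338
  FD 6: (-6.682,0.542) -> (-1.118,-1.705) [heading=338, draw]
  FD 3: (-1.118,-1.705) -> (1.663,-2.829) [heading=338, draw]
]
RT 180: heading 338 -> 158
LT 150: heading 158 -> 308
Final: pos=(1.663,-2.829), heading=308, 13 segment(s) drawn

Start position: (2, -5)
Final position: (1.663, -2.829)
Distance = 2.197; >= 1e-6 -> NOT closed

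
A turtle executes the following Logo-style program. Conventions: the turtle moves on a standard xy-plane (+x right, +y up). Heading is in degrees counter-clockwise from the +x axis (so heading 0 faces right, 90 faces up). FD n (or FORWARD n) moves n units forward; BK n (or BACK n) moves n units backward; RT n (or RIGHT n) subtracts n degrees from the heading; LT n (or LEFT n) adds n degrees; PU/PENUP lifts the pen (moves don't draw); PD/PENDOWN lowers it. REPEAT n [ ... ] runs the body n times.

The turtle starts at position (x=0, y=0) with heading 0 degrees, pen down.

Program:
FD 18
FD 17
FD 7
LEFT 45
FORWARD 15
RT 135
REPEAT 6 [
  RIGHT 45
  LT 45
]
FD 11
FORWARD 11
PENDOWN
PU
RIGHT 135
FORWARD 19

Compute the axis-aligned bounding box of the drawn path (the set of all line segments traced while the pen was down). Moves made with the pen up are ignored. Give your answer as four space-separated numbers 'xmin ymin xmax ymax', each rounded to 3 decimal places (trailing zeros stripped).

Answer: 0 -11.393 52.607 10.607

Derivation:
Executing turtle program step by step:
Start: pos=(0,0), heading=0, pen down
FD 18: (0,0) -> (18,0) [heading=0, draw]
FD 17: (18,0) -> (35,0) [heading=0, draw]
FD 7: (35,0) -> (42,0) [heading=0, draw]
LT 45: heading 0 -> 45
FD 15: (42,0) -> (52.607,10.607) [heading=45, draw]
RT 135: heading 45 -> 270
REPEAT 6 [
  -- iteration 1/6 --
  RT 45: heading 270 -> 225
  LT 45: heading 225 -> 270
  -- iteration 2/6 --
  RT 45: heading 270 -> 225
  LT 45: heading 225 -> 270
  -- iteration 3/6 --
  RT 45: heading 270 -> 225
  LT 45: heading 225 -> 270
  -- iteration 4/6 --
  RT 45: heading 270 -> 225
  LT 45: heading 225 -> 270
  -- iteration 5/6 --
  RT 45: heading 270 -> 225
  LT 45: heading 225 -> 270
  -- iteration 6/6 --
  RT 45: heading 270 -> 225
  LT 45: heading 225 -> 270
]
FD 11: (52.607,10.607) -> (52.607,-0.393) [heading=270, draw]
FD 11: (52.607,-0.393) -> (52.607,-11.393) [heading=270, draw]
PD: pen down
PU: pen up
RT 135: heading 270 -> 135
FD 19: (52.607,-11.393) -> (39.172,2.042) [heading=135, move]
Final: pos=(39.172,2.042), heading=135, 6 segment(s) drawn

Segment endpoints: x in {0, 18, 35, 42, 52.607}, y in {-11.393, -0.393, 0, 10.607}
xmin=0, ymin=-11.393, xmax=52.607, ymax=10.607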